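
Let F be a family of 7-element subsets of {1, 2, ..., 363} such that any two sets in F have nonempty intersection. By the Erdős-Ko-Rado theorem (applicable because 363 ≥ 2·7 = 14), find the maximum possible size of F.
max |F| = C(362, 6) = 2997998892714

The Erdős-Ko-Rado theorem states: for n ≥ 2k, an intersecting family of k-subsets of an n-element set has size at most C(n − 1, k − 1), with equality for 'star' families {A ⊆ [n] : |A| = k, i ∈ A} (fix an element i). For n = 363, k = 7: C(362, 6) = 2997998892714.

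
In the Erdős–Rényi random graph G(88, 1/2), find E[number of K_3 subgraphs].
E[# K_3] = C(88, 3) · (1/2)^C(3, 2) = 109736 / 2^3 = 13717

For each 3-subset S of vertices (there are C(88, 3) = 109736 such S), let X_S = 1 if S induces a K_3 (all C(3, 2) = 3 edges present). Then P(X_S = 1) = (1/2)^3 = 1/8. By linearity of expectation, E[# K_3] = C(88, 3) · (1/2)^3 = 109736 / 8 = 13717.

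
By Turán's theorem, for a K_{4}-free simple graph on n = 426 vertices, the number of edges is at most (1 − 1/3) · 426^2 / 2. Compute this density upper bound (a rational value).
Turán density bound = (2/3) · 426^2/2 = 60492

Turán's theorem: ex(n, K_{r+1}) is achieved by the complete r-partite Turán graph T(n, r) with parts as balanced as possible, and is at most (1 − 1/r) · n^2/2. For r = 3, n = 426: the density bound is (2/3) · 181476/2 = 60492. Since 3 ∣ 426, the Turán graph T(426, 3) has parts of equal size 142, and its edge count e(T(426, 3)) = 60492 attains the density bound exactly.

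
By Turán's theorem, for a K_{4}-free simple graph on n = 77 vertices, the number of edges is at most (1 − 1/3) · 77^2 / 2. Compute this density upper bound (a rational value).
Turán density bound = (2/3) · 77^2/2 = 5929/3 ≈ 1976.3333

Turán's theorem: ex(n, K_{r+1}) is achieved by the complete r-partite Turán graph T(n, r) with parts as balanced as possible, and is at most (1 − 1/r) · n^2/2. For r = 3, n = 77: the density bound is (2/3) · 5929/2 = 5929/3 ≈ 1976.3333. The integer-valued extremum is e(T(77, 3)) = 1976, which is strictly less than the density bound 5929/3 since 3 ∤ 77 (the parts of T(77, 3) cannot all be equal).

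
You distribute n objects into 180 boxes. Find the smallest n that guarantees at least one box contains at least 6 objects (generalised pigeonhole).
n = (6 − 1)·180 + 1 = 901

By the generalised pigeonhole principle, to guarantee some box contains ≥ r objects we need more than (r − 1) · k objects total. Threshold: n = (r − 1) · k + 1. With r = 6 and k = 180: n = 5 · 180 + 1 = 900 + 1 = 901. For n = 900 = 5 · 180, we can put exactly 5 objects in every box, avoiding 6 in any single one — so 901 is tight.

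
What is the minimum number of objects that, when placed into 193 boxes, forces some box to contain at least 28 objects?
n = (28 − 1)·193 + 1 = 5212

By the generalised pigeonhole principle, to guarantee some box contains ≥ r objects we need more than (r − 1) · k objects total. Threshold: n = (r − 1) · k + 1. With r = 28 and k = 193: n = 27 · 193 + 1 = 5211 + 1 = 5212. For n = 5211 = 27 · 193, we can put exactly 27 objects in every box, avoiding 28 in any single one — so 5212 is tight.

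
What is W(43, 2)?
W(43, 2) = 43 + 1 = 44

A 2-term AP is any pair of integers, so a monochromatic 2-AP exists iff some colour is used at least twice. With 43 colours, the colouring i ↦ i on {1, ..., 43} uses each colour once, avoiding any monochromatic pair, so W(43, 2) > 43. For {1, ..., 44}, pigeonhole forces two integers of the same colour, which form a monochromatic 2-AP. Hence W(43, 2) = 44.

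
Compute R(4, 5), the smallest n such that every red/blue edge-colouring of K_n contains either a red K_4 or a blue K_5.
R(4, 5) = 25

Lower bound: an explicit 2-colouring of K_{24} (typically a Paley-type or other structured construction) avoids a red K_4 and a blue K_5, showing R(4, 5) > 24.
Upper bound: the simple Erdős–Szekeres recurrence only gives R(4, 5) ≤ 32; the tight bound R(4, 5) ≤ 25 requires a sharper case analysis (or computer search) of 2-colourings of K_{25}.
Hence R(4, 5) = 25.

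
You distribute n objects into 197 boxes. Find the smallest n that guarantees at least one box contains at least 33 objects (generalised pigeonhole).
n = (33 − 1)·197 + 1 = 6305

By the generalised pigeonhole principle, to guarantee some box contains ≥ r objects we need more than (r − 1) · k objects total. Threshold: n = (r − 1) · k + 1. With r = 33 and k = 197: n = 32 · 197 + 1 = 6304 + 1 = 6305. For n = 6304 = 32 · 197, we can put exactly 32 objects in every box, avoiding 33 in any single one — so 6305 is tight.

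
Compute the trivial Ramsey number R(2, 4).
R(2, 4) = 4

R(2, k) = k for all k ≥ 2: in a 2-colouring of K_k, either some edge is red (a red K_2) or all edges are blue (a blue K_k). And K_{3} coloured all-blue has no blue K_4, so R(2, 4) > 3. Hence R(2, 4) = 4.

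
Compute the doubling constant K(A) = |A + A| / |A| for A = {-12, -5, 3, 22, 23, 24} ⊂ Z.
K = |A + A| / |A| = 20/6 = 10/3

Enumerate A + A = {a + b : a, b ∈ A}. With |A| = 6, there are |A|^2 = 36 ordered sum pairs; collecting distinct values, A + A = {-24, -17, -10, -9, -2, 6, 10, 11, 12, 17, 18, 19, 25, 26, 27, 44, 45, 46, 47, 48}, so |A + A| = 20. Thus K = 20/6 = 10/3. For comparison, the minimum possible |A + A| over all 6-element sets is 2·6 − 1 = 11 (so min K = 11/6), attained only by arithmetic progressions.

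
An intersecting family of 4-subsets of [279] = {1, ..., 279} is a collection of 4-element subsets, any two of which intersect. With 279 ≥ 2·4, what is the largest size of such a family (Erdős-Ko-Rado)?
max |F| = C(278, 3) = 3542276

The Erdős-Ko-Rado theorem states: for n ≥ 2k, an intersecting family of k-subsets of an n-element set has size at most C(n − 1, k − 1), with equality for 'star' families {A ⊆ [n] : |A| = k, i ∈ A} (fix an element i). For n = 279, k = 4: C(278, 3) = 3542276.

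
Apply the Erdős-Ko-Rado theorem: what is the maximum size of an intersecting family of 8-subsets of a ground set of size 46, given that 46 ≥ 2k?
max |F| = C(45, 7) = 45379620

The Erdős-Ko-Rado theorem states: for n ≥ 2k, an intersecting family of k-subsets of an n-element set has size at most C(n − 1, k − 1), with equality for 'star' families {A ⊆ [n] : |A| = k, i ∈ A} (fix an element i). For n = 46, k = 8: C(45, 7) = 45379620.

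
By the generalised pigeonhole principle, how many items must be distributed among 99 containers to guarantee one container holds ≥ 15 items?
n = (15 − 1)·99 + 1 = 1387

By the generalised pigeonhole principle, to guarantee some box contains ≥ r objects we need more than (r − 1) · k objects total. Threshold: n = (r − 1) · k + 1. With r = 15 and k = 99: n = 14 · 99 + 1 = 1386 + 1 = 1387. For n = 1386 = 14 · 99, we can put exactly 14 objects in every box, avoiding 15 in any single one — so 1387 is tight.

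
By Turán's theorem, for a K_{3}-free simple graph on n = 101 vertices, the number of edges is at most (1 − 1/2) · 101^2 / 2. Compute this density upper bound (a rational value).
Turán density bound = (1/2) · 101^2/2 = 10201/4 ≈ 2550.25

Turán's theorem: ex(n, K_{r+1}) is achieved by the complete r-partite Turán graph T(n, r) with parts as balanced as possible, and is at most (1 − 1/r) · n^2/2. For r = 2, n = 101: the density bound is (1/2) · 10201/2 = 10201/4 ≈ 2550.25. The integer-valued extremum is e(T(101, 2)) = 2550, which is strictly less than the density bound 10201/4 since 2 ∤ 101 (the parts of T(101, 2) cannot all be equal).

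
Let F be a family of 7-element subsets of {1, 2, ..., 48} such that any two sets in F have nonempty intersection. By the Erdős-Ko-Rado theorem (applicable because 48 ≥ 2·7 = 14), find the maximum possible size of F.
max |F| = C(47, 6) = 10737573

The Erdős-Ko-Rado theorem states: for n ≥ 2k, an intersecting family of k-subsets of an n-element set has size at most C(n − 1, k − 1), with equality for 'star' families {A ⊆ [n] : |A| = k, i ∈ A} (fix an element i). For n = 48, k = 7: C(47, 6) = 10737573.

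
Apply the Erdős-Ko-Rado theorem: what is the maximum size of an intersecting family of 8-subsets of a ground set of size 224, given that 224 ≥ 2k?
max |F| = C(223, 7) = 4947691332727

The Erdős-Ko-Rado theorem states: for n ≥ 2k, an intersecting family of k-subsets of an n-element set has size at most C(n − 1, k − 1), with equality for 'star' families {A ⊆ [n] : |A| = k, i ∈ A} (fix an element i). For n = 224, k = 8: C(223, 7) = 4947691332727.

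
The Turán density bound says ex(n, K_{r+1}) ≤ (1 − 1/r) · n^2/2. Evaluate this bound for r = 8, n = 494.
Turán density bound = (7/8) · 494^2/2 = 427063/4 ≈ 106765.75

Turán's theorem: ex(n, K_{r+1}) is achieved by the complete r-partite Turán graph T(n, r) with parts as balanced as possible, and is at most (1 − 1/r) · n^2/2. For r = 8, n = 494: the density bound is (7/8) · 244036/2 = 427063/4 ≈ 106765.75. The integer-valued extremum is e(T(494, 8)) = 106765, which is strictly less than the density bound 427063/4 since 8 ∤ 494 (the parts of T(494, 8) cannot all be equal).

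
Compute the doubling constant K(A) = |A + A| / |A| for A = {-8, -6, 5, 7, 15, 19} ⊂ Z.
K = |A + A| / |A| = 20/6 = 10/3

Enumerate A + A = {a + b : a, b ∈ A}. With |A| = 6, there are |A|^2 = 36 ordered sum pairs; collecting distinct values, A + A = {-16, -14, -12, -3, -1, 1, 7, 9, 10, 11, 12, 13, 14, 20, 22, 24, 26, 30, 34, 38}, so |A + A| = 20. Thus K = 20/6 = 10/3. For comparison, the minimum possible |A + A| over all 6-element sets is 2·6 − 1 = 11 (so min K = 11/6), attained only by arithmetic progressions.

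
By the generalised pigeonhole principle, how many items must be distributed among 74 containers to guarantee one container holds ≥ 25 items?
n = (25 − 1)·74 + 1 = 1777

By the generalised pigeonhole principle, to guarantee some box contains ≥ r objects we need more than (r − 1) · k objects total. Threshold: n = (r − 1) · k + 1. With r = 25 and k = 74: n = 24 · 74 + 1 = 1776 + 1 = 1777. For n = 1776 = 24 · 74, we can put exactly 24 objects in every box, avoiding 25 in any single one — so 1777 is tight.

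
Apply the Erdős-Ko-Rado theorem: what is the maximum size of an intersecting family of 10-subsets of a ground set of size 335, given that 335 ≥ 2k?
max |F| = C(334, 9) = 127862378575360066

The Erdős-Ko-Rado theorem states: for n ≥ 2k, an intersecting family of k-subsets of an n-element set has size at most C(n − 1, k − 1), with equality for 'star' families {A ⊆ [n] : |A| = k, i ∈ A} (fix an element i). For n = 335, k = 10: C(334, 9) = 127862378575360066.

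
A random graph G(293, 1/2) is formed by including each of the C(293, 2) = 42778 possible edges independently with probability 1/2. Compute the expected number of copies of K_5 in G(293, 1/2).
E[# K_5] = C(293, 5) · (1/2)^C(5, 2) = 17388337273 / 2^10 ≈ 16980798.118164

For each 5-subset S of vertices (there are C(293, 5) = 17388337273 such S), let X_S = 1 if S induces a K_5 (all C(5, 2) = 10 edges present). Then P(X_S = 1) = (1/2)^10 = 1/1024. By linearity of expectation, E[# K_5] = C(293, 5) · (1/2)^10 = 17388337273 / 1024 ≈ 16980798.118164.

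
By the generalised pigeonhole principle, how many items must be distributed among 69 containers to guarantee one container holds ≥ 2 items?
n = (2 − 1)·69 + 1 = 70

By the generalised pigeonhole principle, to guarantee some box contains ≥ r objects we need more than (r − 1) · k objects total. Threshold: n = (r − 1) · k + 1. With r = 2 and k = 69: n = 1 · 69 + 1 = 69 + 1 = 70. For n = 69 = 1 · 69, we can put exactly 1 objects in every box, avoiding 2 in any single one — so 70 is tight.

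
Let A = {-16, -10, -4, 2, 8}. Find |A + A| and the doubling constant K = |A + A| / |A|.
K = |A + A| / |A| = 9/5

Enumerate A + A = {a + b : a, b ∈ A}. With |A| = 5, there are |A|^2 = 25 ordered sum pairs; collecting distinct values, A + A = {-32, -26, -20, -14, -8, -2, 4, 10, 16}, so |A + A| = 9. Thus K = 9/5. Here |A + A| = 2|A| − 1 = 9, the minimum possible — so K = 9/5 is minimal, which holds iff A is an arithmetic progression.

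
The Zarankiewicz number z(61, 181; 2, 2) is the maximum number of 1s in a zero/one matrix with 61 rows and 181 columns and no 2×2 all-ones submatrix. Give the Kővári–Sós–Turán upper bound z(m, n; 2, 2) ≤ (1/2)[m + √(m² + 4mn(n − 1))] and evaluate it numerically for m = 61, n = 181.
z(61, 181; 2, 2) ≤ (1/2)[61 + √(61² + 4·61·181·180)] = (1/2)[61 + √7953241] = 1440.5746

Kővári–Sós–Turán: let r_1, ..., r_61 be the row sums and z = Σ r_i the total number of 1s. Each pair of columns can share at most one row with both entries 1 (else a 2×2 all-ones block appears), so Σ_i C(r_i, 2) ≤ C(181, 2) = 16290. By convexity Σ_i C(r_i, 2) ≥ 61·C(z/61, 2) = z(z − 61)/(2·61), giving z² − 61z − 61·181·180 ≤ 0 and hence z ≤ (1/2)[61 + √(3721 + 4·1987380)] = (1/2)[61 + √7953241] ≈ (1/2)(61 + 2820.1491) = 1440.5746.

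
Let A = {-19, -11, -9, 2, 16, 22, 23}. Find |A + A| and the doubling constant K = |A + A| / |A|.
K = |A + A| / |A| = 27/7

Enumerate A + A = {a + b : a, b ∈ A}. With |A| = 7, there are |A|^2 = 49 ordered sum pairs; collecting distinct values, A + A = {-38, -30, -28, -22, -20, -18, -17, -9, -7, -3, 3, 4, 5, 7, 11, 12, 13, 14, 18, 24, 25, 32, 38, 39, 44, 45, 46}, so |A + A| = 27. Thus K = 27/7. For comparison, the minimum possible |A + A| over all 7-element sets is 2·7 − 1 = 13 (so min K = 13/7), attained only by arithmetic progressions.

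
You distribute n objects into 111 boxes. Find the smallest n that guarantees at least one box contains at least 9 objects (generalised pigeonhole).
n = (9 − 1)·111 + 1 = 889

By the generalised pigeonhole principle, to guarantee some box contains ≥ r objects we need more than (r − 1) · k objects total. Threshold: n = (r − 1) · k + 1. With r = 9 and k = 111: n = 8 · 111 + 1 = 888 + 1 = 889. For n = 888 = 8 · 111, we can put exactly 8 objects in every box, avoiding 9 in any single one — so 889 is tight.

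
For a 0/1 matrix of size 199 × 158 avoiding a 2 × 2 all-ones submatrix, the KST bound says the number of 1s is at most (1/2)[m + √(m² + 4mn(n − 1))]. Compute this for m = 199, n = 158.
z(199, 158; 2, 2) ≤ (1/2)[199 + √(199² + 4·199·158·157)] = (1/2)[199 + √19785177] = 2323.5266

Kővári–Sós–Turán: let r_1, ..., r_199 be the row sums and z = Σ r_i the total number of 1s. Each pair of columns can share at most one row with both entries 1 (else a 2×2 all-ones block appears), so Σ_i C(r_i, 2) ≤ C(158, 2) = 12403. By convexity Σ_i C(r_i, 2) ≥ 199·C(z/199, 2) = z(z − 199)/(2·199), giving z² − 199z − 199·158·157 ≤ 0 and hence z ≤ (1/2)[199 + √(39601 + 4·4936394)] = (1/2)[199 + √19785177] ≈ (1/2)(199 + 4448.0532) = 2323.5266.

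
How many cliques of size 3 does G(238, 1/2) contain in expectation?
E[# K_3] = C(238, 3) · (1/2)^C(3, 2) = 2218636 / 2^3 = 554659/2 = 277329.5

For each 3-subset S of vertices (there are C(238, 3) = 2218636 such S), let X_S = 1 if S induces a K_3 (all C(3, 2) = 3 edges present). Then P(X_S = 1) = (1/2)^3 = 1/8. By linearity of expectation, E[# K_3] = C(238, 3) · (1/2)^3 = 2218636 / 8 = 554659/2 = 277329.5.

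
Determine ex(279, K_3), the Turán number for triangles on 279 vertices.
ex(279, K_3) = ⌊279^2/4⌋ = 19460

Mantel (1907): a triangle-free graph on n vertices has at most ⌊n^2/4⌋ edges, with equality for the complete bipartite graph K_{⌊n/2⌋, ⌈n/2⌉}. For n = 279: ⌊279^2/4⌋ = ⌊77841/4⌋ = 19460. The extremal graph is K_{139, 140}, which has 139·140 = 19460 edges.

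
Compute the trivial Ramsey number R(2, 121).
R(2, 121) = 121

R(2, k) = k for all k ≥ 2: in a 2-colouring of K_k, either some edge is red (a red K_2) or all edges are blue (a blue K_k). And K_{120} coloured all-blue has no blue K_121, so R(2, 121) > 120. Hence R(2, 121) = 121.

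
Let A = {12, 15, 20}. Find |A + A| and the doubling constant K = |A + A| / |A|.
K = |A + A| / |A| = 6/3 = 2

Enumerate A + A = {a + b : a, b ∈ A}. With |A| = 3, there are |A|^2 = 9 ordered sum pairs; collecting distinct values, A + A = {24, 27, 30, 32, 35, 40}, so |A + A| = 6. Thus K = 6/3 = 2. For comparison, the minimum possible |A + A| over all 3-element sets is 2·3 − 1 = 5 (so min K = 5/3), attained only by arithmetic progressions.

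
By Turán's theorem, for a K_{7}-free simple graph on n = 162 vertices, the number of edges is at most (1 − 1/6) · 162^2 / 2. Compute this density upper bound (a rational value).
Turán density bound = (5/6) · 162^2/2 = 10935

Turán's theorem: ex(n, K_{r+1}) is achieved by the complete r-partite Turán graph T(n, r) with parts as balanced as possible, and is at most (1 − 1/r) · n^2/2. For r = 6, n = 162: the density bound is (5/6) · 26244/2 = 10935. Since 6 ∣ 162, the Turán graph T(162, 6) has parts of equal size 27, and its edge count e(T(162, 6)) = 10935 attains the density bound exactly.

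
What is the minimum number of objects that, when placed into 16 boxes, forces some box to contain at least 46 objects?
n = (46 − 1)·16 + 1 = 721

By the generalised pigeonhole principle, to guarantee some box contains ≥ r objects we need more than (r − 1) · k objects total. Threshold: n = (r − 1) · k + 1. With r = 46 and k = 16: n = 45 · 16 + 1 = 720 + 1 = 721. For n = 720 = 45 · 16, we can put exactly 45 objects in every box, avoiding 46 in any single one — so 721 is tight.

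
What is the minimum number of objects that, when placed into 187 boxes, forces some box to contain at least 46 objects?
n = (46 − 1)·187 + 1 = 8416

By the generalised pigeonhole principle, to guarantee some box contains ≥ r objects we need more than (r − 1) · k objects total. Threshold: n = (r − 1) · k + 1. With r = 46 and k = 187: n = 45 · 187 + 1 = 8415 + 1 = 8416. For n = 8415 = 45 · 187, we can put exactly 45 objects in every box, avoiding 46 in any single one — so 8416 is tight.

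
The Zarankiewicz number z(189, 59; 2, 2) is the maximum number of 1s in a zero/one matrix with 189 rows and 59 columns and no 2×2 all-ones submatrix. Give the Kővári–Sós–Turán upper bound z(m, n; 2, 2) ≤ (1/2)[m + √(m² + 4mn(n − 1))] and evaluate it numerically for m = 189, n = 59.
z(189, 59; 2, 2) ≤ (1/2)[189 + √(189² + 4·189·59·58)] = (1/2)[189 + √2622753] = 904.2458

Kővári–Sós–Turán: let r_1, ..., r_189 be the row sums and z = Σ r_i the total number of 1s. Each pair of columns can share at most one row with both entries 1 (else a 2×2 all-ones block appears), so Σ_i C(r_i, 2) ≤ C(59, 2) = 1711. By convexity Σ_i C(r_i, 2) ≥ 189·C(z/189, 2) = z(z − 189)/(2·189), giving z² − 189z − 189·59·58 ≤ 0 and hence z ≤ (1/2)[189 + √(35721 + 4·646758)] = (1/2)[189 + √2622753] ≈ (1/2)(189 + 1619.4916) = 904.2458.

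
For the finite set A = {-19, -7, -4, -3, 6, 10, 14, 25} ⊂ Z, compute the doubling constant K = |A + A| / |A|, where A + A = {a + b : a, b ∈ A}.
K = |A + A| / |A| = 32/8 = 4

Enumerate A + A = {a + b : a, b ∈ A}. With |A| = 8, there are |A|^2 = 64 ordered sum pairs; collecting distinct values, A + A = {-38, -26, -23, -22, -14, -13, -11, -10, -9, -8, -7, -6, -5, -1, 2, 3, 6, 7, 10, 11, 12, 16, 18, 20, 21, 22, 24, 28, 31, 35, 39, 50}, so |A + A| = 32. Thus K = 32/8 = 4. For comparison, the minimum possible |A + A| over all 8-element sets is 2·8 − 1 = 15 (so min K = 15/8), attained only by arithmetic progressions.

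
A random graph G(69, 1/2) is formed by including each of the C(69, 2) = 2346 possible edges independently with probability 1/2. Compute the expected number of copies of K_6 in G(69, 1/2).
E[# K_6] = C(69, 6) · (1/2)^C(6, 2) = 119877472 / 2^15 = 3746171/1024 ≈ 3658.370117

For each 6-subset S of vertices (there are C(69, 6) = 119877472 such S), let X_S = 1 if S induces a K_6 (all C(6, 2) = 15 edges present). Then P(X_S = 1) = (1/2)^15 = 1/32768. By linearity of expectation, E[# K_6] = C(69, 6) · (1/2)^15 = 119877472 / 32768 = 3746171/1024 ≈ 3658.370117.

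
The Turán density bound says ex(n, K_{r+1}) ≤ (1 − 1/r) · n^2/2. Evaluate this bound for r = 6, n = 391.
Turán density bound = (5/6) · 391^2/2 = 764405/12 ≈ 63700.4167

Turán's theorem: ex(n, K_{r+1}) is achieved by the complete r-partite Turán graph T(n, r) with parts as balanced as possible, and is at most (1 − 1/r) · n^2/2. For r = 6, n = 391: the density bound is (5/6) · 152881/2 = 764405/12 ≈ 63700.4167. The integer-valued extremum is e(T(391, 6)) = 63700, which is strictly less than the density bound 764405/12 since 6 ∤ 391 (the parts of T(391, 6) cannot all be equal).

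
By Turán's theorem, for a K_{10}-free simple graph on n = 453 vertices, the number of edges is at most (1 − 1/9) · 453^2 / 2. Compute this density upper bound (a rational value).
Turán density bound = (8/9) · 453^2/2 = 91204

Turán's theorem: ex(n, K_{r+1}) is achieved by the complete r-partite Turán graph T(n, r) with parts as balanced as possible, and is at most (1 − 1/r) · n^2/2. For r = 9, n = 453: the density bound is (8/9) · 205209/2 = 91204. The integer-valued extremum is e(T(453, 9)) = 91203, which is strictly less than the density bound 91204 since 9 ∤ 453 (the parts of T(453, 9) cannot all be equal).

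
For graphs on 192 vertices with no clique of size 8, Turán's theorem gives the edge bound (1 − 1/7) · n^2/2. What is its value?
Turán density bound = (6/7) · 192^2/2 = 110592/7 ≈ 15798.8571

Turán's theorem: ex(n, K_{r+1}) is achieved by the complete r-partite Turán graph T(n, r) with parts as balanced as possible, and is at most (1 − 1/r) · n^2/2. For r = 7, n = 192: the density bound is (6/7) · 36864/2 = 110592/7 ≈ 15798.8571. The integer-valued extremum is e(T(192, 7)) = 15798, which is strictly less than the density bound 110592/7 since 7 ∤ 192 (the parts of T(192, 7) cannot all be equal).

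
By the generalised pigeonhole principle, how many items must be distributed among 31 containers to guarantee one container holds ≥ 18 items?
n = (18 − 1)·31 + 1 = 528

By the generalised pigeonhole principle, to guarantee some box contains ≥ r objects we need more than (r − 1) · k objects total. Threshold: n = (r − 1) · k + 1. With r = 18 and k = 31: n = 17 · 31 + 1 = 527 + 1 = 528. For n = 527 = 17 · 31, we can put exactly 17 objects in every box, avoiding 18 in any single one — so 528 is tight.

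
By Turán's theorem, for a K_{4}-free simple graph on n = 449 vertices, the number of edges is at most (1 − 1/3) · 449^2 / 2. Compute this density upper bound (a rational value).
Turán density bound = (2/3) · 449^2/2 = 201601/3 ≈ 67200.3333

Turán's theorem: ex(n, K_{r+1}) is achieved by the complete r-partite Turán graph T(n, r) with parts as balanced as possible, and is at most (1 − 1/r) · n^2/2. For r = 3, n = 449: the density bound is (2/3) · 201601/2 = 201601/3 ≈ 67200.3333. The integer-valued extremum is e(T(449, 3)) = 67200, which is strictly less than the density bound 201601/3 since 3 ∤ 449 (the parts of T(449, 3) cannot all be equal).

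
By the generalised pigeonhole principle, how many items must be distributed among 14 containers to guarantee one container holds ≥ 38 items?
n = (38 − 1)·14 + 1 = 519

By the generalised pigeonhole principle, to guarantee some box contains ≥ r objects we need more than (r − 1) · k objects total. Threshold: n = (r − 1) · k + 1. With r = 38 and k = 14: n = 37 · 14 + 1 = 518 + 1 = 519. For n = 518 = 37 · 14, we can put exactly 37 objects in every box, avoiding 38 in any single one — so 519 is tight.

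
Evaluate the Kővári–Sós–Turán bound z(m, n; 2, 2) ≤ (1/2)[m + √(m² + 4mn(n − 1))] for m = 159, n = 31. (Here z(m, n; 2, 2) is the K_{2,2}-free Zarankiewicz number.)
z(159, 31; 2, 2) ≤ (1/2)[159 + √(159² + 4·159·31·30)] = (1/2)[159 + √616761] = 472.1707

Kővári–Sós–Turán: let r_1, ..., r_159 be the row sums and z = Σ r_i the total number of 1s. Each pair of columns can share at most one row with both entries 1 (else a 2×2 all-ones block appears), so Σ_i C(r_i, 2) ≤ C(31, 2) = 465. By convexity Σ_i C(r_i, 2) ≥ 159·C(z/159, 2) = z(z − 159)/(2·159), giving z² − 159z − 159·31·30 ≤ 0 and hence z ≤ (1/2)[159 + √(25281 + 4·147870)] = (1/2)[159 + √616761] ≈ (1/2)(159 + 785.3413) = 472.1707.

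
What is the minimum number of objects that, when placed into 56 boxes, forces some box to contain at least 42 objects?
n = (42 − 1)·56 + 1 = 2297

By the generalised pigeonhole principle, to guarantee some box contains ≥ r objects we need more than (r − 1) · k objects total. Threshold: n = (r − 1) · k + 1. With r = 42 and k = 56: n = 41 · 56 + 1 = 2296 + 1 = 2297. For n = 2296 = 41 · 56, we can put exactly 41 objects in every box, avoiding 42 in any single one — so 2297 is tight.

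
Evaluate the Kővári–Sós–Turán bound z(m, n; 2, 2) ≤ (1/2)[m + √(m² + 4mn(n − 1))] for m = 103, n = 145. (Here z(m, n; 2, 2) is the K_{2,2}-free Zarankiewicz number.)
z(103, 145; 2, 2) ≤ (1/2)[103 + √(103² + 4·103·145·144)] = (1/2)[103 + √8613169] = 1518.91

Kővári–Sós–Turán: let r_1, ..., r_103 be the row sums and z = Σ r_i the total number of 1s. Each pair of columns can share at most one row with both entries 1 (else a 2×2 all-ones block appears), so Σ_i C(r_i, 2) ≤ C(145, 2) = 10440. By convexity Σ_i C(r_i, 2) ≥ 103·C(z/103, 2) = z(z − 103)/(2·103), giving z² − 103z − 103·145·144 ≤ 0 and hence z ≤ (1/2)[103 + √(10609 + 4·2150640)] = (1/2)[103 + √8613169] ≈ (1/2)(103 + 2934.8201) = 1518.91.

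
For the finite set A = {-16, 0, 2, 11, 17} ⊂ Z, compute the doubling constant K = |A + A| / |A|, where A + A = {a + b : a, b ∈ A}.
K = |A + A| / |A| = 15/5 = 3

Enumerate A + A = {a + b : a, b ∈ A}. With |A| = 5, there are |A|^2 = 25 ordered sum pairs; collecting distinct values, A + A = {-32, -16, -14, -5, 0, 1, 2, 4, 11, 13, 17, 19, 22, 28, 34}, so |A + A| = 15. Thus K = 15/5 = 3. For comparison, the minimum possible |A + A| over all 5-element sets is 2·5 − 1 = 9 (so min K = 9/5), attained only by arithmetic progressions.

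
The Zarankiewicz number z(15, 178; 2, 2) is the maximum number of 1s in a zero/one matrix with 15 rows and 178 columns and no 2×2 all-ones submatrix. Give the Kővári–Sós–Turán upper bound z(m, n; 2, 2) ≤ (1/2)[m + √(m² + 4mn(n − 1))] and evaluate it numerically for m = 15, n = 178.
z(15, 178; 2, 2) ≤ (1/2)[15 + √(15² + 4·15·178·177)] = (1/2)[15 + √1890585] = 694.9927

Kővári–Sós–Turán: let r_1, ..., r_15 be the row sums and z = Σ r_i the total number of 1s. Each pair of columns can share at most one row with both entries 1 (else a 2×2 all-ones block appears), so Σ_i C(r_i, 2) ≤ C(178, 2) = 15753. By convexity Σ_i C(r_i, 2) ≥ 15·C(z/15, 2) = z(z − 15)/(2·15), giving z² − 15z − 15·178·177 ≤ 0 and hence z ≤ (1/2)[15 + √(225 + 4·472590)] = (1/2)[15 + √1890585] ≈ (1/2)(15 + 1374.9855) = 694.9927.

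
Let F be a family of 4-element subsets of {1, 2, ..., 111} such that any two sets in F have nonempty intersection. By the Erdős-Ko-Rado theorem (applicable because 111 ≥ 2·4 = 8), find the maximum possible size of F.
max |F| = C(110, 3) = 215820

Erdős-Ko-Rado (1961): when n ≥ 2k, max |F| = C(n−1, k−1). The bound is attained by the star {A : i ∈ A} for any fixed i ∈ [n]. Here C(111−1, 4−1) = C(110, 3) = 215820.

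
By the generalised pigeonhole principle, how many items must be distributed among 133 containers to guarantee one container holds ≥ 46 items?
n = (46 − 1)·133 + 1 = 5986

By the generalised pigeonhole principle, to guarantee some box contains ≥ r objects we need more than (r − 1) · k objects total. Threshold: n = (r − 1) · k + 1. With r = 46 and k = 133: n = 45 · 133 + 1 = 5985 + 1 = 5986. For n = 5985 = 45 · 133, we can put exactly 45 objects in every box, avoiding 46 in any single one — so 5986 is tight.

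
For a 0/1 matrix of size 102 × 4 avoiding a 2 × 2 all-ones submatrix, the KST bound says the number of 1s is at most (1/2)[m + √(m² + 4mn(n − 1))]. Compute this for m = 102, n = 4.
z(102, 4; 2, 2) ≤ (1/2)[102 + √(102² + 4·102·4·3)] = (1/2)[102 + √15300] = 112.8466

Kővári–Sós–Turán: let r_1, ..., r_102 be the row sums and z = Σ r_i the total number of 1s. Each pair of columns can share at most one row with both entries 1 (else a 2×2 all-ones block appears), so Σ_i C(r_i, 2) ≤ C(4, 2) = 6. By convexity Σ_i C(r_i, 2) ≥ 102·C(z/102, 2) = z(z − 102)/(2·102), giving z² − 102z − 102·4·3 ≤ 0 and hence z ≤ (1/2)[102 + √(10404 + 4·1224)] = (1/2)[102 + √15300] ≈ (1/2)(102 + 123.6932) = 112.8466.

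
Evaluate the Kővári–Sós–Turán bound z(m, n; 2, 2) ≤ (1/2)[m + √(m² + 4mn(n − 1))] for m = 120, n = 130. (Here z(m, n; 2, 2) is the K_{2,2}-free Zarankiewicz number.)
z(120, 130; 2, 2) ≤ (1/2)[120 + √(120² + 4·120·130·129)] = (1/2)[120 + √8064000] = 1479.8591

Kővári–Sós–Turán: let r_1, ..., r_120 be the row sums and z = Σ r_i the total number of 1s. Each pair of columns can share at most one row with both entries 1 (else a 2×2 all-ones block appears), so Σ_i C(r_i, 2) ≤ C(130, 2) = 8385. By convexity Σ_i C(r_i, 2) ≥ 120·C(z/120, 2) = z(z − 120)/(2·120), giving z² − 120z − 120·130·129 ≤ 0 and hence z ≤ (1/2)[120 + √(14400 + 4·2012400)] = (1/2)[120 + √8064000] ≈ (1/2)(120 + 2839.7183) = 1479.8591.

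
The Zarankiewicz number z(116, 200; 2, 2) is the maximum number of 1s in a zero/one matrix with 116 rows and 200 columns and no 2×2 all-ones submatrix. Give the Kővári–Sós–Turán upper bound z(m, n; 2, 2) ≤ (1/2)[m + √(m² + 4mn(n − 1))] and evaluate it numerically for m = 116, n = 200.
z(116, 200; 2, 2) ≤ (1/2)[116 + √(116² + 4·116·200·199)] = (1/2)[116 + √18480656] = 2207.4567

Kővári–Sós–Turán: let r_1, ..., r_116 be the row sums and z = Σ r_i the total number of 1s. Each pair of columns can share at most one row with both entries 1 (else a 2×2 all-ones block appears), so Σ_i C(r_i, 2) ≤ C(200, 2) = 19900. By convexity Σ_i C(r_i, 2) ≥ 116·C(z/116, 2) = z(z − 116)/(2·116), giving z² − 116z − 116·200·199 ≤ 0 and hence z ≤ (1/2)[116 + √(13456 + 4·4616800)] = (1/2)[116 + √18480656] ≈ (1/2)(116 + 4298.9134) = 2207.4567.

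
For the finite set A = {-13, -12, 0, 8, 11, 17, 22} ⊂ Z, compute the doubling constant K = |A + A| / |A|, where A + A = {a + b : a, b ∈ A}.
K = |A + A| / |A| = 27/7

Enumerate A + A = {a + b : a, b ∈ A}. With |A| = 7, there are |A|^2 = 49 ordered sum pairs; collecting distinct values, A + A = {-26, -25, -24, -13, -12, -5, -4, -2, -1, 0, 4, 5, 8, 9, 10, 11, 16, 17, 19, 22, 25, 28, 30, 33, 34, 39, 44}, so |A + A| = 27. Thus K = 27/7. For comparison, the minimum possible |A + A| over all 7-element sets is 2·7 − 1 = 13 (so min K = 13/7), attained only by arithmetic progressions.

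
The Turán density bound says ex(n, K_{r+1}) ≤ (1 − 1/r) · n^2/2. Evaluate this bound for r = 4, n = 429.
Turán density bound = (3/4) · 429^2/2 = 552123/8 ≈ 69015.375

Turán's theorem: ex(n, K_{r+1}) is achieved by the complete r-partite Turán graph T(n, r) with parts as balanced as possible, and is at most (1 − 1/r) · n^2/2. For r = 4, n = 429: the density bound is (3/4) · 184041/2 = 552123/8 ≈ 69015.375. The integer-valued extremum is e(T(429, 4)) = 69015, which is strictly less than the density bound 552123/8 since 4 ∤ 429 (the parts of T(429, 4) cannot all be equal).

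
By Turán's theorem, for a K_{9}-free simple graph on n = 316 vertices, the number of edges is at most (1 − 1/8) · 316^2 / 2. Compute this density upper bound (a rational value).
Turán density bound = (7/8) · 316^2/2 = 43687

Turán's theorem: ex(n, K_{r+1}) is achieved by the complete r-partite Turán graph T(n, r) with parts as balanced as possible, and is at most (1 − 1/r) · n^2/2. For r = 8, n = 316: the density bound is (7/8) · 99856/2 = 43687. The integer-valued extremum is e(T(316, 8)) = 43686, which is strictly less than the density bound 43687 since 8 ∤ 316 (the parts of T(316, 8) cannot all be equal).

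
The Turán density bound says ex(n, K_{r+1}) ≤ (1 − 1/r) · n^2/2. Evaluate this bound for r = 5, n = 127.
Turán density bound = (4/5) · 127^2/2 = 32258/5 ≈ 6451.6

Turán's theorem: ex(n, K_{r+1}) is achieved by the complete r-partite Turán graph T(n, r) with parts as balanced as possible, and is at most (1 − 1/r) · n^2/2. For r = 5, n = 127: the density bound is (4/5) · 16129/2 = 32258/5 ≈ 6451.6. The integer-valued extremum is e(T(127, 5)) = 6451, which is strictly less than the density bound 32258/5 since 5 ∤ 127 (the parts of T(127, 5) cannot all be equal).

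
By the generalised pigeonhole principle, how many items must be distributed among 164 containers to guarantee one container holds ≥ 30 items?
n = (30 − 1)·164 + 1 = 4757

By the generalised pigeonhole principle, to guarantee some box contains ≥ r objects we need more than (r − 1) · k objects total. Threshold: n = (r − 1) · k + 1. With r = 30 and k = 164: n = 29 · 164 + 1 = 4756 + 1 = 4757. For n = 4756 = 29 · 164, we can put exactly 29 objects in every box, avoiding 30 in any single one — so 4757 is tight.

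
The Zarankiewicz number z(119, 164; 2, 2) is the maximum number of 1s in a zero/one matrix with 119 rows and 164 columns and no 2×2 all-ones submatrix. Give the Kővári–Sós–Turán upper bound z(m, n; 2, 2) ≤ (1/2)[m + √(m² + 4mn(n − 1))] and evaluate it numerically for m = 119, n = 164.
z(119, 164; 2, 2) ≤ (1/2)[119 + √(119² + 4·119·164·163)] = (1/2)[119 + √12738593] = 1844.0583

Kővári–Sós–Turán: let r_1, ..., r_119 be the row sums and z = Σ r_i the total number of 1s. Each pair of columns can share at most one row with both entries 1 (else a 2×2 all-ones block appears), so Σ_i C(r_i, 2) ≤ C(164, 2) = 13366. By convexity Σ_i C(r_i, 2) ≥ 119·C(z/119, 2) = z(z − 119)/(2·119), giving z² − 119z − 119·164·163 ≤ 0 and hence z ≤ (1/2)[119 + √(14161 + 4·3181108)] = (1/2)[119 + √12738593] ≈ (1/2)(119 + 3569.1166) = 1844.0583.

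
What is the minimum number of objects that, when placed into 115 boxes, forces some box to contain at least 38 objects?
n = (38 − 1)·115 + 1 = 4256

By the generalised pigeonhole principle, to guarantee some box contains ≥ r objects we need more than (r − 1) · k objects total. Threshold: n = (r − 1) · k + 1. With r = 38 and k = 115: n = 37 · 115 + 1 = 4255 + 1 = 4256. For n = 4255 = 37 · 115, we can put exactly 37 objects in every box, avoiding 38 in any single one — so 4256 is tight.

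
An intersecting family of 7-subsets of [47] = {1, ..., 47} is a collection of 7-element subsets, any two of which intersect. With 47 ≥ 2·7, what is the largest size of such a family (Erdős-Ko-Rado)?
max |F| = C(46, 6) = 9366819

Erdős-Ko-Rado (1961): when n ≥ 2k, max |F| = C(n−1, k−1). The bound is attained by the star {A : i ∈ A} for any fixed i ∈ [n]. Here C(47−1, 7−1) = C(46, 6) = 9366819.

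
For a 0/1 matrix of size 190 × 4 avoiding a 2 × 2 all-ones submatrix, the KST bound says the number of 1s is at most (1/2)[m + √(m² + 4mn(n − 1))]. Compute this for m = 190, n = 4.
z(190, 4; 2, 2) ≤ (1/2)[190 + √(190² + 4·190·4·3)] = (1/2)[190 + √45220] = 201.325

Kővári–Sós–Turán: let r_1, ..., r_190 be the row sums and z = Σ r_i the total number of 1s. Each pair of columns can share at most one row with both entries 1 (else a 2×2 all-ones block appears), so Σ_i C(r_i, 2) ≤ C(4, 2) = 6. By convexity Σ_i C(r_i, 2) ≥ 190·C(z/190, 2) = z(z − 190)/(2·190), giving z² − 190z − 190·4·3 ≤ 0 and hence z ≤ (1/2)[190 + √(36100 + 4·2280)] = (1/2)[190 + √45220] ≈ (1/2)(190 + 212.6499) = 201.325.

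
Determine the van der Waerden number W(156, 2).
W(156, 2) = 156 + 1 = 157

A 2-term AP is any pair of integers, so a monochromatic 2-AP exists iff some colour is used at least twice. With 156 colours, the colouring i ↦ i on {1, ..., 156} uses each colour once, avoiding any monochromatic pair, so W(156, 2) > 156. For {1, ..., 157}, pigeonhole forces two integers of the same colour, which form a monochromatic 2-AP. Hence W(156, 2) = 157.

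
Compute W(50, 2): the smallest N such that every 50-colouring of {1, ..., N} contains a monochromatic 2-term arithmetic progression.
W(50, 2) = 50 + 1 = 51

A 2-term AP is any pair of integers, so a monochromatic 2-AP exists iff some colour is used at least twice. With 50 colours, the colouring i ↦ i on {1, ..., 50} uses each colour once, avoiding any monochromatic pair, so W(50, 2) > 50. For {1, ..., 51}, pigeonhole forces two integers of the same colour, which form a monochromatic 2-AP. Hence W(50, 2) = 51.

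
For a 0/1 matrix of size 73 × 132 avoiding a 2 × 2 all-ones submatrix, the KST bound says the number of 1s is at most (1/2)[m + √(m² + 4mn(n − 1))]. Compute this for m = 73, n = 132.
z(73, 132; 2, 2) ≤ (1/2)[73 + √(73² + 4·73·132·131)] = (1/2)[73 + √5054593] = 1160.6211

Kővári–Sós–Turán: let r_1, ..., r_73 be the row sums and z = Σ r_i the total number of 1s. Each pair of columns can share at most one row with both entries 1 (else a 2×2 all-ones block appears), so Σ_i C(r_i, 2) ≤ C(132, 2) = 8646. By convexity Σ_i C(r_i, 2) ≥ 73·C(z/73, 2) = z(z − 73)/(2·73), giving z² − 73z − 73·132·131 ≤ 0 and hence z ≤ (1/2)[73 + √(5329 + 4·1262316)] = (1/2)[73 + √5054593] ≈ (1/2)(73 + 2248.2422) = 1160.6211.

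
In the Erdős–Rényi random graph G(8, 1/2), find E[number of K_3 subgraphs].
E[# K_3] = C(8, 3) · (1/2)^C(3, 2) = 56 / 2^3 = 7

For each 3-subset S of vertices (there are C(8, 3) = 56 such S), let X_S = 1 if S induces a K_3 (all C(3, 2) = 3 edges present). Then P(X_S = 1) = (1/2)^3 = 1/8. By linearity of expectation, E[# K_3] = C(8, 3) · (1/2)^3 = 56 / 8 = 7.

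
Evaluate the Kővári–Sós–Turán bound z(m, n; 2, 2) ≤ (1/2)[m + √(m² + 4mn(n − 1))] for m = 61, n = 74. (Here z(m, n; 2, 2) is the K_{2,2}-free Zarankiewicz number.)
z(61, 74; 2, 2) ≤ (1/2)[61 + √(61² + 4·61·74·73)] = (1/2)[61 + √1321809] = 605.3498

Kővári–Sós–Turán: let r_1, ..., r_61 be the row sums and z = Σ r_i the total number of 1s. Each pair of columns can share at most one row with both entries 1 (else a 2×2 all-ones block appears), so Σ_i C(r_i, 2) ≤ C(74, 2) = 2701. By convexity Σ_i C(r_i, 2) ≥ 61·C(z/61, 2) = z(z − 61)/(2·61), giving z² − 61z − 61·74·73 ≤ 0 and hence z ≤ (1/2)[61 + √(3721 + 4·329522)] = (1/2)[61 + √1321809] ≈ (1/2)(61 + 1149.6995) = 605.3498.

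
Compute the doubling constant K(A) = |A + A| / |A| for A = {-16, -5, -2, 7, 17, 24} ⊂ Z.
K = |A + A| / |A| = 21/6 = 7/2

Enumerate A + A = {a + b : a, b ∈ A}. With |A| = 6, there are |A|^2 = 36 ordered sum pairs; collecting distinct values, A + A = {-32, -21, -18, -10, -9, -7, -4, 1, 2, 5, 8, 12, 14, 15, 19, 22, 24, 31, 34, 41, 48}, so |A + A| = 21. Thus K = 21/6 = 7/2. For comparison, the minimum possible |A + A| over all 6-element sets is 2·6 − 1 = 11 (so min K = 11/6), attained only by arithmetic progressions.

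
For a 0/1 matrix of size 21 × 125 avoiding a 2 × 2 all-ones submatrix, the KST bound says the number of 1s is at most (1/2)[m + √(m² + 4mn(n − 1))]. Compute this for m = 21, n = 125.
z(21, 125; 2, 2) ≤ (1/2)[21 + √(21² + 4·21·125·124)] = (1/2)[21 + √1302441] = 581.1227

Kővári–Sós–Turán: let r_1, ..., r_21 be the row sums and z = Σ r_i the total number of 1s. Each pair of columns can share at most one row with both entries 1 (else a 2×2 all-ones block appears), so Σ_i C(r_i, 2) ≤ C(125, 2) = 7750. By convexity Σ_i C(r_i, 2) ≥ 21·C(z/21, 2) = z(z − 21)/(2·21), giving z² − 21z − 21·125·124 ≤ 0 and hence z ≤ (1/2)[21 + √(441 + 4·325500)] = (1/2)[21 + √1302441] ≈ (1/2)(21 + 1141.2454) = 581.1227.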